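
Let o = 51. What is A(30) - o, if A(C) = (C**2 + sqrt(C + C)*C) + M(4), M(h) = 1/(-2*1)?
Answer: 1697/2 + 60*sqrt(15) ≈ 1080.9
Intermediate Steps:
M(h) = -1/2 (M(h) = -1/2*1 = -1/2)
A(C) = -1/2 + C**2 + sqrt(2)*C**(3/2) (A(C) = (C**2 + sqrt(C + C)*C) - 1/2 = (C**2 + sqrt(2*C)*C) - 1/2 = (C**2 + (sqrt(2)*sqrt(C))*C) - 1/2 = (C**2 + sqrt(2)*C**(3/2)) - 1/2 = -1/2 + C**2 + sqrt(2)*C**(3/2))
A(30) - o = (-1/2 + 30**2 + sqrt(2)*30**(3/2)) - 1*51 = (-1/2 + 900 + sqrt(2)*(30*sqrt(30))) - 51 = (-1/2 + 900 + 60*sqrt(15)) - 51 = (1799/2 + 60*sqrt(15)) - 51 = 1697/2 + 60*sqrt(15)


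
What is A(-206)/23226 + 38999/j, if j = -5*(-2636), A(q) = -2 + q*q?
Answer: 14949703/3123660 ≈ 4.7860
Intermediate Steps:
A(q) = -2 + q²
j = 13180
A(-206)/23226 + 38999/j = (-2 + (-206)²)/23226 + 38999/13180 = (-2 + 42436)*(1/23226) + 38999*(1/13180) = 42434*(1/23226) + 38999/13180 = 433/237 + 38999/13180 = 14949703/3123660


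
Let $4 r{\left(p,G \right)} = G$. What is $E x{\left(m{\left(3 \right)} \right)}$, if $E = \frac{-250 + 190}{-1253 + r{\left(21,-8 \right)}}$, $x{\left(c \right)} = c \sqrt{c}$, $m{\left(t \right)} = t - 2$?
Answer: $\frac{12}{251} \approx 0.047809$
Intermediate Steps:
$m{\left(t \right)} = -2 + t$
$r{\left(p,G \right)} = \frac{G}{4}$
$x{\left(c \right)} = c^{\frac{3}{2}}$
$E = \frac{12}{251}$ ($E = \frac{-250 + 190}{-1253 + \frac{1}{4} \left(-8\right)} = - \frac{60}{-1253 - 2} = - \frac{60}{-1255} = \left(-60\right) \left(- \frac{1}{1255}\right) = \frac{12}{251} \approx 0.047809$)
$E x{\left(m{\left(3 \right)} \right)} = \frac{12 \left(-2 + 3\right)^{\frac{3}{2}}}{251} = \frac{12 \cdot 1^{\frac{3}{2}}}{251} = \frac{12}{251} \cdot 1 = \frac{12}{251}$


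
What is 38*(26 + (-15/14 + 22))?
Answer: 12483/7 ≈ 1783.3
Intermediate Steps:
38*(26 + (-15/14 + 22)) = 38*(26 + 293/14) = 38*(657/14) = 12483/7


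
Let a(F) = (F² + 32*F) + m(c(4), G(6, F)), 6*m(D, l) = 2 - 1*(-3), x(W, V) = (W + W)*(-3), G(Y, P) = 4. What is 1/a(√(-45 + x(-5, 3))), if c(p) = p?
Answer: -102/112037 - 1152*I*√15/560185 ≈ -0.00091041 - 0.0079647*I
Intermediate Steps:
x(W, V) = -6*W (x(W, V) = (2*W)*(-3) = -6*W)
m(D, l) = ⅚ (m(D, l) = (2 - 1*(-3))/6 = (2 + 3)/6 = (⅙)*5 = ⅚)
a(F) = ⅚ + F² + 32*F (a(F) = (F² + 32*F) + ⅚ = ⅚ + F² + 32*F)
1/a(√(-45 + x(-5, 3))) = 1/(⅚ + (√(-45 - 6*(-5)))² + 32*√(-45 - 6*(-5))) = 1/(⅚ + (√(-45 + 30))² + 32*√(-45 + 30)) = 1/(⅚ + (√(-15))² + 32*√(-15)) = 1/(⅚ + (I*√15)² + 32*(I*√15)) = 1/(⅚ - 15 + 32*I*√15) = 1/(-85/6 + 32*I*√15)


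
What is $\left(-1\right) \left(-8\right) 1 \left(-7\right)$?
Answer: $-56$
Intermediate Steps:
$\left(-1\right) \left(-8\right) 1 \left(-7\right) = 8 \cdot 1 \left(-7\right) = 8 \left(-7\right) = -56$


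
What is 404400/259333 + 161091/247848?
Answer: 47335314501/21425055128 ≈ 2.2093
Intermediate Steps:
404400/259333 + 161091/247848 = 404400*(1/259333) + 161091*(1/247848) = 404400/259333 + 53697/82616 = 47335314501/21425055128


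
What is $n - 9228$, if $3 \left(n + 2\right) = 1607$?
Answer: $- \frac{26083}{3} \approx -8694.3$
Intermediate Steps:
$n = \frac{1601}{3}$ ($n = -2 + \frac{1}{3} \cdot 1607 = -2 + \frac{1607}{3} = \frac{1601}{3} \approx 533.67$)
$n - 9228 = \frac{1601}{3} - 9228 = - \frac{26083}{3}$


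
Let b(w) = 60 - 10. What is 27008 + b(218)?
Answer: 27058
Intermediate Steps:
b(w) = 50
27008 + b(218) = 27008 + 50 = 27058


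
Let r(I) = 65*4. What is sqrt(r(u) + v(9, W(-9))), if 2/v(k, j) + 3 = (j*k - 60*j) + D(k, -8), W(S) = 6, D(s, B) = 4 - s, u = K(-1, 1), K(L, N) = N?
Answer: sqrt(6408583)/157 ≈ 16.124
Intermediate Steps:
u = 1
r(I) = 260
v(k, j) = 2/(1 - k - 60*j + j*k) (v(k, j) = 2/(-3 + ((j*k - 60*j) + (4 - k))) = 2/(-3 + ((-60*j + j*k) + (4 - k))) = 2/(-3 + (4 - k - 60*j + j*k)) = 2/(1 - k - 60*j + j*k))
sqrt(r(u) + v(9, W(-9))) = sqrt(260 + 2/(1 - 1*9 - 60*6 + 6*9)) = sqrt(260 + 2/(1 - 9 - 360 + 54)) = sqrt(260 + 2/(-314)) = sqrt(260 + 2*(-1/314)) = sqrt(260 - 1/157) = sqrt(40819/157) = sqrt(6408583)/157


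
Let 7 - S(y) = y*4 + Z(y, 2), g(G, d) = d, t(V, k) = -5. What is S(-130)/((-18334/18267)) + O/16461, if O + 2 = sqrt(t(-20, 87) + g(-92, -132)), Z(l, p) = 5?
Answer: -78480914041/150897987 + I*sqrt(137)/16461 ≈ -520.09 + 0.00071106*I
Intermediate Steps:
S(y) = 2 - 4*y (S(y) = 7 - (y*4 + 5) = 7 - (4*y + 5) = 7 - (5 + 4*y) = 7 + (-5 - 4*y) = 2 - 4*y)
O = -2 + I*sqrt(137) (O = -2 + sqrt(-5 - 132) = -2 + sqrt(-137) = -2 + I*sqrt(137) ≈ -2.0 + 11.705*I)
S(-130)/((-18334/18267)) + O/16461 = (2 - 4*(-130))/((-18334/18267)) + (-2 + I*sqrt(137))/16461 = (2 + 520)/((-18334*1/18267)) + (-2 + I*sqrt(137))*(1/16461) = 522/(-18334/18267) + (-2/16461 + I*sqrt(137)/16461) = 522*(-18267/18334) + (-2/16461 + I*sqrt(137)/16461) = -4767687/9167 + (-2/16461 + I*sqrt(137)/16461) = -78480914041/150897987 + I*sqrt(137)/16461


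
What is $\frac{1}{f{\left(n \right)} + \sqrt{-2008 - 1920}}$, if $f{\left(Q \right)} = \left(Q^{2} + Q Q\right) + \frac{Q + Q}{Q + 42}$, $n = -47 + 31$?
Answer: $\frac{10790}{5594179} - \frac{169 i \sqrt{982}}{22376716} \approx 0.0019288 - 0.00023667 i$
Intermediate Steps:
$n = -16$
$f{\left(Q \right)} = 2 Q^{2} + \frac{2 Q}{42 + Q}$ ($f{\left(Q \right)} = \left(Q^{2} + Q^{2}\right) + \frac{2 Q}{42 + Q} = 2 Q^{2} + \frac{2 Q}{42 + Q}$)
$\frac{1}{f{\left(n \right)} + \sqrt{-2008 - 1920}} = \frac{1}{2 \left(-16\right) \frac{1}{42 - 16} \left(1 + \left(-16\right)^{2} + 42 \left(-16\right)\right) + \sqrt{-2008 - 1920}} = \frac{1}{2 \left(-16\right) \frac{1}{26} \left(1 + 256 - 672\right) + \sqrt{-3928}} = \frac{1}{2 \left(-16\right) \frac{1}{26} \left(-415\right) + 2 i \sqrt{982}} = \frac{1}{\frac{6640}{13} + 2 i \sqrt{982}}$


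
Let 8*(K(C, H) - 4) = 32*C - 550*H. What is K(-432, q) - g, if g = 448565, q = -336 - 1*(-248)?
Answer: -444239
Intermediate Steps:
q = -88 (q = -336 + 248 = -88)
K(C, H) = 4 + 4*C - 275*H/4 (K(C, H) = 4 + (32*C - 550*H)/8 = 4 + (-550*H + 32*C)/8 = 4 + (4*C - 275*H/4) = 4 + 4*C - 275*H/4)
K(-432, q) - g = (4 + 4*(-432) - 275/4*(-88)) - 1*448565 = (4 - 1728 + 6050) - 448565 = 4326 - 448565 = -444239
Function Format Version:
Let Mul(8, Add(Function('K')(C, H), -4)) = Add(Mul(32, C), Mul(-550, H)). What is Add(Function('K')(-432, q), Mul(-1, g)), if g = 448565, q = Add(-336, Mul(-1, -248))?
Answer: -444239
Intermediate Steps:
q = -88 (q = Add(-336, 248) = -88)
Function('K')(C, H) = Add(4, Mul(4, C), Mul(Rational(-275, 4), H)) (Function('K')(C, H) = Add(4, Mul(Rational(1, 8), Add(Mul(32, C), Mul(-550, H)))) = Add(4, Mul(Rational(1, 8), Add(Mul(-550, H), Mul(32, C)))) = Add(4, Add(Mul(4, C), Mul(Rational(-275, 4), H))) = Add(4, Mul(4, C), Mul(Rational(-275, 4), H)))
Add(Function('K')(-432, q), Mul(-1, g)) = Add(Add(4, Mul(4, -432), Mul(Rational(-275, 4), -88)), Mul(-1, 448565)) = Add(Add(4, -1728, 6050), -448565) = Add(4326, -448565) = -444239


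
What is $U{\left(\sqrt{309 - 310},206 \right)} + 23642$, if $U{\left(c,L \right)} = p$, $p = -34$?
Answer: $23608$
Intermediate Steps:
$U{\left(c,L \right)} = -34$
$U{\left(\sqrt{309 - 310},206 \right)} + 23642 = -34 + 23642 = 23608$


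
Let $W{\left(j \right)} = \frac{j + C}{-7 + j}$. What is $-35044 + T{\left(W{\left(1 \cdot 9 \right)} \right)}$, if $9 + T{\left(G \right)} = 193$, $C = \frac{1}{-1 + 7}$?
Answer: $-34860$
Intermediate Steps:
$C = \frac{1}{6} \approx 0.16667$
$W{\left(j \right)} = \frac{\frac{1}{6} + j}{-7 + j}$ ($W{\left(j \right)} = \frac{j + \frac{1}{6}}{-7 + j} = \frac{\frac{1}{6} + j}{-7 + j}$)
$T{\left(G \right)} = 184$ ($T{\left(G \right)} = -9 + 193 = 184$)
$-35044 + T{\left(W{\left(1 \cdot 9 \right)} \right)} = -35044 + 184 = -34860$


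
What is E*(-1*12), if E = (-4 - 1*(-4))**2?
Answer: 0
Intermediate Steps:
E = 0 (E = (-4 + 4)**2 = 0**2 = 0)
E*(-1*12) = 0*(-1*12) = 0*(-12) = 0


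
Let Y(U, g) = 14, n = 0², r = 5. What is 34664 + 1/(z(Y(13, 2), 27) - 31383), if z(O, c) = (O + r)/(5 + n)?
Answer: 5438642939/156896 ≈ 34664.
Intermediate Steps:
n = 0
z(O, c) = 1 + O/5 (z(O, c) = (O + 5)/(5 + 0) = (5 + O)/5 = (5 + O)*(⅕) = 1 + O/5)
34664 + 1/(z(Y(13, 2), 27) - 31383) = 34664 + 1/((1 + (⅕)*14) - 31383) = 34664 + 1/((1 + 14/5) - 31383) = 34664 + 1/(19/5 - 31383) = 34664 + 1/(-156896/5) = 34664 - 5/156896 = 5438642939/156896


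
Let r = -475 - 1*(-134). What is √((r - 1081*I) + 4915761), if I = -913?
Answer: √5902373 ≈ 2429.5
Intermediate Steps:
r = -341 (r = -475 + 134 = -341)
√((r - 1081*I) + 4915761) = √((-341 - 1081*(-913)) + 4915761) = √((-341 + 986953) + 4915761) = √(986612 + 4915761) = √5902373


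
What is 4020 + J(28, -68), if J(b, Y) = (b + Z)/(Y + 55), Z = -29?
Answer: 52261/13 ≈ 4020.1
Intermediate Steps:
J(b, Y) = (-29 + b)/(55 + Y) (J(b, Y) = (b - 29)/(Y + 55) = (-29 + b)/(55 + Y))
4020 + J(28, -68) = 4020 + (-29 + 28)/(55 - 68) = 4020 - 1/(-13) = 4020 - 1/13*(-1) = 4020 + 1/13 = 52261/13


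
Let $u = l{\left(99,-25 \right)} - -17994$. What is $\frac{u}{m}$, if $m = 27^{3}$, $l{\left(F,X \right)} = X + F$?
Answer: $\frac{18068}{19683} \approx 0.91795$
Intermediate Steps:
$l{\left(F,X \right)} = F + X$
$u = 18068$ ($u = \left(99 - 25\right) - -17994 = 74 + 17994 = 18068$)
$m = 19683$
$\frac{u}{m} = \frac{18068}{19683}$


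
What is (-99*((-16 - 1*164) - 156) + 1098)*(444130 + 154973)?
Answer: 20586377286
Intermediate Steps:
(-99*((-16 - 1*164) - 156) + 1098)*(444130 + 154973) = (-99*((-16 - 164) - 156) + 1098)*599103 = (-99*(-180 - 156) + 1098)*599103 = (-99*(-336) + 1098)*599103 = (33264 + 1098)*599103 = 34362*599103 = 20586377286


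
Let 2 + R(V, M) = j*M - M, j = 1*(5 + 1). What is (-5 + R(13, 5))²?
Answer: 324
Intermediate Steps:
j = 6 (j = 1*6 = 6)
R(V, M) = -2 + 5*M (R(V, M) = -2 + (6*M - M) = -2 + 5*M)
(-5 + R(13, 5))² = (-5 + (-2 + 5*5))² = (-5 + (-2 + 25))² = (-5 + 23)² = 18² = 324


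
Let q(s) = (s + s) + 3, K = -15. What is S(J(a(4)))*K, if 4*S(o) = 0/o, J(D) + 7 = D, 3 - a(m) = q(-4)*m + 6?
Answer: 0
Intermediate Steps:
q(s) = 3 + 2*s (q(s) = 2*s + 3 = 3 + 2*s)
a(m) = -3 + 5*m (a(m) = 3 - ((3 + 2*(-4))*m + 6) = 3 - ((3 - 8)*m + 6) = 3 - (-5*m + 6) = 3 - (6 - 5*m) = 3 + (-6 + 5*m) = -3 + 5*m)
J(D) = -7 + D
S(o) = 0 (S(o) = (0/o)/4 = (1/4)*0 = 0)
S(J(a(4)))*K = 0*(-15) = 0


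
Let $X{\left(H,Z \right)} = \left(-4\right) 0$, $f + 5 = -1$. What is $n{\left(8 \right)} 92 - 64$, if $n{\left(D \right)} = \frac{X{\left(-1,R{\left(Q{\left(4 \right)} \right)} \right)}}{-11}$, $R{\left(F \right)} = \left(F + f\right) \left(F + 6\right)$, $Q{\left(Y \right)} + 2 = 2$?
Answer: $-64$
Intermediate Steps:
$f = -6$ ($f = -5 - 1 = -6$)
$Q{\left(Y \right)} = 0$ ($Q{\left(Y \right)} = -2 + 2 = 0$)
$R{\left(F \right)} = \left(-6 + F\right) \left(6 + F\right)$ ($R{\left(F \right)} = \left(F - 6\right) \left(F + 6\right) = \left(-6 + F\right) \left(6 + F\right)$)
$X{\left(H,Z \right)} = 0$
$n{\left(D \right)} = 0$ ($n{\left(D \right)} = \frac{0}{-11} = 0 \left(- \frac{1}{11}\right) = 0$)
$n{\left(8 \right)} 92 - 64 = 0 \cdot 92 - 64 = 0 - 64 = -64$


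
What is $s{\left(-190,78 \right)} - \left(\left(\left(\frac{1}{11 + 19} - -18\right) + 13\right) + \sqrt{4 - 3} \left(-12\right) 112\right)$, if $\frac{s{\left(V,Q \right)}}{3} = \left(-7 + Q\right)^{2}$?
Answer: $\frac{493079}{30} \approx 16436.0$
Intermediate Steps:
$s{\left(V,Q \right)} = 3 \left(-7 + Q\right)^{2}$
$s{\left(-190,78 \right)} - \left(\left(\left(\frac{1}{11 + 19} - -18\right) + 13\right) + \sqrt{4 - 3} \left(-12\right) 112\right) = 3 \left(-7 + 78\right)^{2} - \left(\left(\left(\frac{1}{11 + 19} - -18\right) + 13\right) + \sqrt{4 - 3} \left(-12\right) 112\right) = 3 \cdot 71^{2} - \left(\left(\left(\frac{1}{30} + 18\right) + 13\right) + \sqrt{1} \left(-12\right) 112\right) = 3 \cdot 5041 - \left(\left(\left(\frac{1}{30} + 18\right) + 13\right) + 1 \left(-12\right) 112\right) = 15123 - \left(\left(\frac{541}{30} + 13\right) - 1344\right) = 15123 - \left(\frac{931}{30} - 1344\right) = 15123 - - \frac{39389}{30} = 15123 + \frac{39389}{30} = \frac{493079}{30}$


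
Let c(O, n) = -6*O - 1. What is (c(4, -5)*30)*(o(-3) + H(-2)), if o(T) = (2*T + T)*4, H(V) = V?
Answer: 28500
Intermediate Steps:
o(T) = 12*T (o(T) = (3*T)*4 = 12*T)
c(O, n) = -1 - 6*O
(c(4, -5)*30)*(o(-3) + H(-2)) = ((-1 - 6*4)*30)*(12*(-3) - 2) = ((-1 - 24)*30)*(-36 - 2) = -25*30*(-38) = -750*(-38) = 28500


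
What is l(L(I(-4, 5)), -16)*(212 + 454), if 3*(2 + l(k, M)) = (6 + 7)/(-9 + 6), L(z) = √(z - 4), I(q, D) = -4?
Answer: -2294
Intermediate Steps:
L(z) = √(-4 + z)
l(k, M) = -31/9 (l(k, M) = -2 + ((6 + 7)/(-9 + 6))/3 = -2 + (13/(-3))/3 = -2 + (13*(-⅓))/3 = -2 + (⅓)*(-13/3) = -2 - 13/9 = -31/9)
l(L(I(-4, 5)), -16)*(212 + 454) = -31*(212 + 454)/9 = -31/9*666 = -2294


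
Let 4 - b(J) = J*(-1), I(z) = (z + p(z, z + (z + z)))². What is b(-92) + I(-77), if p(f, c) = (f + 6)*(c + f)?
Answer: 474847593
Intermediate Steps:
p(f, c) = (6 + f)*(c + f)
I(z) = (4*z² + 25*z)² (I(z) = (z + (z² + 6*(z + (z + z)) + 6*z + (z + (z + z))*z))² = (z + (z² + 6*(z + 2*z) + 6*z + (z + 2*z)*z))² = (z + (z² + 6*(3*z) + 6*z + (3*z)*z))² = (z + (z² + 18*z + 6*z + 3*z²))² = (z + (4*z² + 24*z))² = (4*z² + 25*z)²)
b(J) = 4 + J (b(J) = 4 - J*(-1) = 4 - (-1)*J = 4 + J)
b(-92) + I(-77) = (4 - 92) + (-77)²*(25 + 4*(-77))² = -88 + 5929*(25 - 308)² = -88 + 5929*(-283)² = -88 + 5929*80089 = -88 + 474847681 = 474847593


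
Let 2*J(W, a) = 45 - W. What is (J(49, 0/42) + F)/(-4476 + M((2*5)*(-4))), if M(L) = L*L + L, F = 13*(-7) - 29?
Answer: 61/1458 ≈ 0.041838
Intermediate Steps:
F = -120 (F = -91 - 29 = -120)
J(W, a) = 45/2 - W/2 (J(W, a) = (45 - W)/2 = 45/2 - W/2)
M(L) = L + L**2 (M(L) = L**2 + L = L + L**2)
(J(49, 0/42) + F)/(-4476 + M((2*5)*(-4))) = ((45/2 - 1/2*49) - 120)/(-4476 + ((2*5)*(-4))*(1 + (2*5)*(-4))) = ((45/2 - 49/2) - 120)/(-4476 + (10*(-4))*(1 + 10*(-4))) = (-2 - 120)/(-4476 - 40*(1 - 40)) = -122/(-4476 - 40*(-39)) = -122/(-4476 + 1560) = -122/(-2916) = -122*(-1/2916) = 61/1458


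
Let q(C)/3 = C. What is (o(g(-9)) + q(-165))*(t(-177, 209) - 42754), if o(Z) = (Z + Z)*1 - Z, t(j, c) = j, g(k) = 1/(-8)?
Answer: 170049691/8 ≈ 2.1256e+7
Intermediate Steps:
q(C) = 3*C
g(k) = -1/8 (g(k) = 1*(-1/8) = -1/8)
o(Z) = Z (o(Z) = (2*Z)*1 - Z = 2*Z - Z = Z)
(o(g(-9)) + q(-165))*(t(-177, 209) - 42754) = (-1/8 + 3*(-165))*(-177 - 42754) = (-1/8 - 495)*(-42931) = -3961/8*(-42931) = 170049691/8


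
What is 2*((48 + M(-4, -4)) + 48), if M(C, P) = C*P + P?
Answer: 216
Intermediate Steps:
M(C, P) = P + C*P
2*((48 + M(-4, -4)) + 48) = 2*((48 - 4*(1 - 4)) + 48) = 2*((48 - 4*(-3)) + 48) = 2*((48 + 12) + 48) = 2*(60 + 48) = 2*108 = 216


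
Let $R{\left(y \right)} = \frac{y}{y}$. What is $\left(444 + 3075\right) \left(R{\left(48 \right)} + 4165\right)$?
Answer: $14660154$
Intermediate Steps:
$R{\left(y \right)} = 1$
$\left(444 + 3075\right) \left(R{\left(48 \right)} + 4165\right) = \left(444 + 3075\right) \left(1 + 4165\right) = 3519 \cdot 4166 = 14660154$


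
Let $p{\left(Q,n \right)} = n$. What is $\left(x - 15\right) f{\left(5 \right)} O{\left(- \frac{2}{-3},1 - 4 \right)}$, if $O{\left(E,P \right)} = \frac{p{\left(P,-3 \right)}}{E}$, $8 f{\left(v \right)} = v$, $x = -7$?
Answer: $\frac{495}{8} \approx 61.875$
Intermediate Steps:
$f{\left(v \right)} = \frac{v}{8}$
$O{\left(E,P \right)} = - \frac{3}{E}$
$\left(x - 15\right) f{\left(5 \right)} O{\left(- \frac{2}{-3},1 - 4 \right)} = \left(-7 - 15\right) \frac{1}{8} \cdot 5 \left(- \frac{3}{\left(-2\right) \frac{1}{-3}}\right) = \left(-7 - 15\right) \frac{5}{8} \left(- \frac{3}{\left(-2\right) \left(- \frac{1}{3}\right)}\right) = \left(-22\right) \frac{5}{8} \left(- \frac{3}{\frac{2}{3}}\right) = - \frac{55 \left(\left(-3\right) \frac{3}{2}\right)}{4} = \left(- \frac{55}{4}\right) \left(- \frac{9}{2}\right) = \frac{495}{8}$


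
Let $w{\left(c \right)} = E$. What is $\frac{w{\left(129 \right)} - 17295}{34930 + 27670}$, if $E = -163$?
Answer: $- \frac{8729}{31300} \approx -0.27888$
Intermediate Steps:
$w{\left(c \right)} = -163$
$\frac{w{\left(129 \right)} - 17295}{34930 + 27670} = \frac{-163 - 17295}{34930 + 27670} = - \frac{17458}{62600} = \left(-17458\right) \frac{1}{62600} = - \frac{8729}{31300}$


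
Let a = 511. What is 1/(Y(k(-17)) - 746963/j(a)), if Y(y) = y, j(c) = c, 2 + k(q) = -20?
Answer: -73/108315 ≈ -0.00067396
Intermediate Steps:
k(q) = -22 (k(q) = -2 - 20 = -22)
1/(Y(k(-17)) - 746963/j(a)) = 1/(-22 - 746963/511) = 1/(-22 - 746963*1/511) = 1/(-22 - 106709/73) = 1/(-108315/73) = -73/108315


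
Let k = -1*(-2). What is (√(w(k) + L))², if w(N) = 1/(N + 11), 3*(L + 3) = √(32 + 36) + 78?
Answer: 300/13 + 2*√17/3 ≈ 25.826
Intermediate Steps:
L = 23 + 2*√17/3 (L = -3 + (√(32 + 36) + 78)/3 = -3 + (√68 + 78)/3 = -3 + (2*√17 + 78)/3 = -3 + (78 + 2*√17)/3 = -3 + (26 + 2*√17/3) = 23 + 2*√17/3 ≈ 25.749)
k = 2
w(N) = 1/(11 + N)
(√(w(k) + L))² = (√(1/(11 + 2) + (23 + 2*√17/3)))² = (√(1/13 + (23 + 2*√17/3)))² = (√(300/13 + 2*√17/3))² = 300/13 + 2*√17/3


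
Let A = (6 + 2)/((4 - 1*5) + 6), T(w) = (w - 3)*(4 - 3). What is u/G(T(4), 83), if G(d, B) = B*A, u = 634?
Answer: 1585/332 ≈ 4.7741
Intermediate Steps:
T(w) = -3 + w (T(w) = (-3 + w)*1 = -3 + w)
A = 8/5 (A = 8/((4 - 5) + 6) = 8/(-1 + 6) = 8/5 ≈ 1.6000)
G(d, B) = 8*B/5 (G(d, B) = B*(8/5) = 8*B/5)
u/G(T(4), 83) = 634/(((8/5)*83)) = 634/(664/5) = 634*(5/664) = 1585/332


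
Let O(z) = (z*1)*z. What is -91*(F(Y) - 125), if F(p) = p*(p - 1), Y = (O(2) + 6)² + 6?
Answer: -1001455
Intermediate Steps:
O(z) = z² (O(z) = z*z = z²)
Y = 106 (Y = (2² + 6)² + 6 = (4 + 6)² + 6 = 10² + 6 = 100 + 6 = 106)
F(p) = p*(-1 + p)
-91*(F(Y) - 125) = -91*(106*(-1 + 106) - 125) = -91*(106*105 - 125) = -91*(11130 - 125) = -91*11005 = -1001455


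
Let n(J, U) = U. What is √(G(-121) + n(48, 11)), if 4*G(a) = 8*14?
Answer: √39 ≈ 6.2450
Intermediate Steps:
G(a) = 28 (G(a) = (8*14)/4 = (¼)*112 = 28)
√(G(-121) + n(48, 11)) = √(28 + 11) = √39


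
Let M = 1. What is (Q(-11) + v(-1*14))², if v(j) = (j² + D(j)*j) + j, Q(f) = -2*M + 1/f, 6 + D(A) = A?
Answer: 25593481/121 ≈ 2.1152e+5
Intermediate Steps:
D(A) = -6 + A
Q(f) = -2 + 1/f (Q(f) = -2*1 + 1/f = -2 + 1/f)
v(j) = j + j² + j*(-6 + j) (v(j) = (j² + (-6 + j)*j) + j = (j² + j*(-6 + j)) + j = j + j² + j*(-6 + j))
(Q(-11) + v(-1*14))² = ((-2 + 1/(-11)) + (-1*14)*(-5 + 2*(-1*14)))² = ((-2 - 1/11) - 14*(-5 + 2*(-14)))² = (-23/11 - 14*(-5 - 28))² = (-23/11 - 14*(-33))² = (-23/11 + 462)² = (5059/11)² = 25593481/121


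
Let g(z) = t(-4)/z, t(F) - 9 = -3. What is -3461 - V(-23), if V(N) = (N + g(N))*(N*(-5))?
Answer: -786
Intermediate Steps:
t(F) = 6 (t(F) = 9 - 3 = 6)
g(z) = 6/z
V(N) = -5*N*(N + 6/N) (V(N) = (N + 6/N)*(N*(-5)) = (N + 6/N)*(-5*N) = -5*N*(N + 6/N))
-3461 - V(-23) = -3461 - (-30 - 5*(-23)**2) = -3461 - (-30 - 5*529) = -3461 - (-30 - 2645) = -3461 - 1*(-2675) = -3461 + 2675 = -786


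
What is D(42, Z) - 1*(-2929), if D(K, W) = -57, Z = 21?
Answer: 2872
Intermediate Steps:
D(42, Z) - 1*(-2929) = -57 - 1*(-2929) = -57 + 2929 = 2872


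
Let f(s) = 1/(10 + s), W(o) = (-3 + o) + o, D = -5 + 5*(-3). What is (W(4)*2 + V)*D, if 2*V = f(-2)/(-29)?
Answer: -23195/116 ≈ -199.96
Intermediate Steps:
D = -20 (D = -5 - 15 = -20)
W(o) = -3 + 2*o
V = -1/464 (V = (1/((10 - 2)*(-29)))/2 = (-1/29/8)/2 = ((⅛)*(-1/29))/2 = (½)*(-1/232) = -1/464 ≈ -0.0021552)
(W(4)*2 + V)*D = ((-3 + 2*4)*2 - 1/464)*(-20) = ((-3 + 8)*2 - 1/464)*(-20) = (5*2 - 1/464)*(-20) = (10 - 1/464)*(-20) = (4639/464)*(-20) = -23195/116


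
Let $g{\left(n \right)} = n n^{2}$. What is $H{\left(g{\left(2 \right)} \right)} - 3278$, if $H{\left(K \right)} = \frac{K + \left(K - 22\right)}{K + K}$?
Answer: $- \frac{26227}{8} \approx -3278.4$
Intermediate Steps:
$g{\left(n \right)} = n^{3}$
$H{\left(K \right)} = \frac{-22 + 2 K}{2 K}$ ($H{\left(K \right)} = \frac{K + \left(-22 + K\right)}{2 K} = \left(-22 + 2 K\right) \frac{1}{2 K} = \frac{-22 + 2 K}{2 K}$)
$H{\left(g{\left(2 \right)} \right)} - 3278 = \frac{-11 + 2^{3}}{2^{3}} - 3278 = \frac{-11 + 8}{8} - 3278 = \frac{1}{8} \left(-3\right) - 3278 = - \frac{3}{8} - 3278 = - \frac{26227}{8}$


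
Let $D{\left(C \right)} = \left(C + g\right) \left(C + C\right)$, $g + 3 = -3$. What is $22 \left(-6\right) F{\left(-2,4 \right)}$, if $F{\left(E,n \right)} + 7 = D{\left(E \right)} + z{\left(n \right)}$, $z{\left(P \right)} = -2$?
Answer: $-3036$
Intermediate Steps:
$g = -6$ ($g = -3 - 3 = -6$)
$D{\left(C \right)} = 2 C \left(-6 + C\right)$ ($D{\left(C \right)} = \left(C - 6\right) \left(C + C\right) = \left(-6 + C\right) 2 C = 2 C \left(-6 + C\right)$)
$F{\left(E,n \right)} = -9 + 2 E \left(-6 + E\right)$ ($F{\left(E,n \right)} = -7 + \left(2 E \left(-6 + E\right) - 2\right) = -7 + \left(-2 + 2 E \left(-6 + E\right)\right) = -9 + 2 E \left(-6 + E\right)$)
$22 \left(-6\right) F{\left(-2,4 \right)} = 22 \left(-6\right) \left(-9 + 2 \left(-2\right) \left(-6 - 2\right)\right) = - 132 \left(-9 + 2 \left(-2\right) \left(-8\right)\right) = - 132 \left(-9 + 32\right) = \left(-132\right) 23 = -3036$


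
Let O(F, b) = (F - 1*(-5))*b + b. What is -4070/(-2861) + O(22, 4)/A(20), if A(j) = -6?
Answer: -148006/8583 ≈ -17.244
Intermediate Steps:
O(F, b) = b + b*(5 + F) (O(F, b) = (F + 5)*b + b = (5 + F)*b + b = b*(5 + F) + b = b + b*(5 + F))
-4070/(-2861) + O(22, 4)/A(20) = -4070/(-2861) + (4*(6 + 22))/(-6) = -4070*(-1/2861) + (4*28)*(-1/6) = 4070/2861 + 112*(-1/6) = 4070/2861 - 56/3 = -148006/8583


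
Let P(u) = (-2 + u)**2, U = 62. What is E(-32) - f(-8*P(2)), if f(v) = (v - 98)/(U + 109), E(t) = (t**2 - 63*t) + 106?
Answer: 538064/171 ≈ 3146.6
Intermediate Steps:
E(t) = 106 + t**2 - 63*t
f(v) = -98/171 + v/171 (f(v) = (v - 98)/(62 + 109) = (-98 + v)/171 = (-98 + v)*(1/171) = -98/171 + v/171)
E(-32) - f(-8*P(2)) = (106 + (-32)**2 - 63*(-32)) - (-98/171 + (-8*(-2 + 2)**2)/171) = (106 + 1024 + 2016) - (-98/171 + (-8*0**2)/171) = 3146 - (-98/171 + (-8*0)/171) = 3146 - (-98/171 + (1/171)*0) = 3146 - (-98/171 + 0) = 3146 - 1*(-98/171) = 3146 + 98/171 = 538064/171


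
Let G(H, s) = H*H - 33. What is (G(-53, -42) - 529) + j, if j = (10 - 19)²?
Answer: 2328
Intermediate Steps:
G(H, s) = -33 + H² (G(H, s) = H² - 33 = -33 + H²)
j = 81 (j = (-9)² = 81)
(G(-53, -42) - 529) + j = ((-33 + (-53)²) - 529) + 81 = ((-33 + 2809) - 529) + 81 = (2776 - 529) + 81 = 2247 + 81 = 2328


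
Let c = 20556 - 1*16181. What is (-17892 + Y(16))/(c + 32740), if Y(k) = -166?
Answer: -18058/37115 ≈ -0.48654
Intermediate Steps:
c = 4375 (c = 20556 - 16181 = 4375)
(-17892 + Y(16))/(c + 32740) = (-17892 - 166)/(4375 + 32740) = -18058/37115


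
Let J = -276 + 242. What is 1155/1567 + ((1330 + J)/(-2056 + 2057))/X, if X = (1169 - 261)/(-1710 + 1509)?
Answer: -101787123/355709 ≈ -286.15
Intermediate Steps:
J = -34
X = -908/201 (X = 908/(-201) = 908*(-1/201) = -908/201 ≈ -4.5174)
1155/1567 + ((1330 + J)/(-2056 + 2057))/X = 1155/1567 + ((1330 - 34)/(-2056 + 2057))/(-908/201) = 1155*(1/1567) + (1296/1)*(-201/908) = 1155/1567 + (1296*1)*(-201/908) = 1155/1567 + 1296*(-201/908) = 1155/1567 - 65124/227 = -101787123/355709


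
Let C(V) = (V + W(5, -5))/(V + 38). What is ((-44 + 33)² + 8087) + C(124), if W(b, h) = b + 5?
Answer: 664915/81 ≈ 8208.8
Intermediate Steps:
W(b, h) = 5 + b
C(V) = (10 + V)/(38 + V) (C(V) = (V + (5 + 5))/(V + 38) = (V + 10)/(38 + V) = (10 + V)/(38 + V))
((-44 + 33)² + 8087) + C(124) = ((-44 + 33)² + 8087) + (10 + 124)/(38 + 124) = ((-11)² + 8087) + 134/162 = (121 + 8087) + (1/162)*134 = 8208 + 67/81 = 664915/81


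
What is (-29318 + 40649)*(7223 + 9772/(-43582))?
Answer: 254771880831/3113 ≈ 8.1841e+7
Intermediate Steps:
(-29318 + 40649)*(7223 + 9772/(-43582)) = 11331*(7223 + 9772*(-1/43582)) = 11331*(7223 - 698/3113) = 11331*(22484501/3113) = 254771880831/3113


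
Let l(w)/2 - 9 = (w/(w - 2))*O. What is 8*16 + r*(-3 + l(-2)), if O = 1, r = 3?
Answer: 176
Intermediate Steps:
l(w) = 18 + 2*w/(-2 + w) (l(w) = 18 + 2*((w/(w - 2))*1) = 18 + 2*((w/(-2 + w))*1) = 18 + 2*(w/(-2 + w)) = 18 + 2*w/(-2 + w))
8*16 + r*(-3 + l(-2)) = 8*16 + 3*(-3 + 4*(-9 + 5*(-2))/(-2 - 2)) = 128 + 3*(-3 + 4*(-9 - 10)/(-4)) = 128 + 3*(-3 + 4*(-¼)*(-19)) = 128 + 3*(-3 + 19) = 128 + 3*16 = 128 + 48 = 176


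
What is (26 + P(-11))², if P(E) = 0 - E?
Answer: 1369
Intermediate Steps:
P(E) = -E
(26 + P(-11))² = (26 - 1*(-11))² = (26 + 11)² = 37² = 1369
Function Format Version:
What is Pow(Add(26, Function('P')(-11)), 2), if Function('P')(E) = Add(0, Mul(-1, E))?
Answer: 1369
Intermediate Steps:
Function('P')(E) = Mul(-1, E)
Pow(Add(26, Function('P')(-11)), 2) = Pow(Add(26, Mul(-1, -11)), 2) = Pow(Add(26, 11), 2) = Pow(37, 2) = 1369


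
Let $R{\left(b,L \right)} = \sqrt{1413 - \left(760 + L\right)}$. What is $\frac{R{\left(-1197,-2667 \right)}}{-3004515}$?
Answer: $- \frac{2 \sqrt{830}}{3004515} \approx -1.9178 \cdot 10^{-5}$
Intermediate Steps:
$R{\left(b,L \right)} = \sqrt{653 - L}$
$\frac{R{\left(-1197,-2667 \right)}}{-3004515} = \frac{\sqrt{653 - -2667}}{-3004515} = \sqrt{653 + 2667} \left(- \frac{1}{3004515}\right) = \sqrt{3320} \left(- \frac{1}{3004515}\right) = 2 \sqrt{830} \left(- \frac{1}{3004515}\right) = - \frac{2 \sqrt{830}}{3004515}$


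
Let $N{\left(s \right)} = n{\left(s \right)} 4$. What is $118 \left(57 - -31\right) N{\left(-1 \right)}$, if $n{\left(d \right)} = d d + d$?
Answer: $0$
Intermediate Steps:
$n{\left(d \right)} = d + d^{2}$ ($n{\left(d \right)} = d^{2} + d = d + d^{2}$)
$N{\left(s \right)} = 4 s \left(1 + s\right)$ ($N{\left(s \right)} = s \left(1 + s\right) 4 = 4 s \left(1 + s\right)$)
$118 \left(57 - -31\right) N{\left(-1 \right)} = 118 \left(57 - -31\right) 4 \left(-1\right) \left(1 - 1\right) = 118 \left(57 + 31\right) 4 \left(-1\right) 0 = 118 \cdot 88 \cdot 0 = 10384 \cdot 0 = 0$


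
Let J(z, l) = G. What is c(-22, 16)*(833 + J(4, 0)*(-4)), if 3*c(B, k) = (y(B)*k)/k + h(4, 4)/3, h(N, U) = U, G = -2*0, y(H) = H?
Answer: -51646/9 ≈ -5738.4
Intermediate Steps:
G = 0
J(z, l) = 0
c(B, k) = 4/9 + B/3 (c(B, k) = ((B*k)/k + 4/3)/3 = (B + 4*(⅓))/3 = (B + 4/3)/3 = (4/3 + B)/3 = 4/9 + B/3)
c(-22, 16)*(833 + J(4, 0)*(-4)) = (4/9 + (⅓)*(-22))*(833 + 0*(-4)) = (4/9 - 22/3)*(833 + 0) = -62/9*833 = -51646/9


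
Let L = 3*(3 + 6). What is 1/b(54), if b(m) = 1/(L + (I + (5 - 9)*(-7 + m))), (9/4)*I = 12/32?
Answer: -965/6 ≈ -160.83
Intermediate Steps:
L = 27 (L = 3*9 = 27)
I = ⅙ (I = 4*(12/32)/9 = 4*(12*(1/32))/9 = (4/9)*(3/8) = ⅙ ≈ 0.16667)
b(m) = 1/(331/6 - 4*m) (b(m) = 1/(27 + (⅙ + (5 - 9)*(-7 + m))) = 1/(27 + (⅙ - 4*(-7 + m))) = 1/(27 + (⅙ + (28 - 4*m))) = 1/(27 + (169/6 - 4*m)) = 1/(331/6 - 4*m))
1/b(54) = 1/(6/(331 - 24*54)) = 1/(6/(331 - 1296)) = 1/(6/(-965)) = 1/(6*(-1/965)) = 1/(-6/965) = -965/6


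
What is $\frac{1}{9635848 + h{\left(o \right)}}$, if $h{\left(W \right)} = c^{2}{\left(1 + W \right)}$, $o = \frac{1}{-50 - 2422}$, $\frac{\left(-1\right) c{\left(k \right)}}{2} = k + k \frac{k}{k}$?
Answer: $\frac{381924}{3680167717393} \approx 1.0378 \cdot 10^{-7}$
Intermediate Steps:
$c{\left(k \right)} = - 4 k$ ($c{\left(k \right)} = - 2 \left(k + k \frac{k}{k}\right) = - 2 \left(k + k 1\right) = - 2 \left(k + k\right) = - 2 \cdot 2 k = - 4 k$)
$o = - \frac{1}{2472}$ ($o = \frac{1}{-2472} = - \frac{1}{2472} \approx -0.00040453$)
$h{\left(W \right)} = \left(-4 - 4 W\right)^{2}$ ($h{\left(W \right)} = \left(- 4 \left(1 + W\right)\right)^{2} = \left(-4 - 4 W\right)^{2}$)
$\frac{1}{9635848 + h{\left(o \right)}} = \frac{1}{9635848 + 16 \left(1 - \frac{1}{2472}\right)^{2}} = \frac{1}{9635848 + 16 \left(\frac{2471}{2472}\right)^{2}} = \frac{1}{9635848 + 16 \cdot \frac{6105841}{6110784}} = \frac{1}{9635848 + \frac{6105841}{381924}} = \frac{1}{\frac{3680167717393}{381924}} = \frac{381924}{3680167717393}$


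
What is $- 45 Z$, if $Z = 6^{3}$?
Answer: $-9720$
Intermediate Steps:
$Z = 216$
$- 45 Z = \left(-45\right) 216 = -9720$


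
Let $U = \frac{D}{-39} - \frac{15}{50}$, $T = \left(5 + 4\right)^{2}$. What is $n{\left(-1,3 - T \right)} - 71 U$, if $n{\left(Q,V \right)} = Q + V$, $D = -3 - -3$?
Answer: $- \frac{577}{10} \approx -57.7$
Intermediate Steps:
$D = 0$ ($D = -3 + 3 = 0$)
$T = 81$ ($T = 9^{2} = 81$)
$U = - \frac{3}{10}$ ($U = \frac{0}{-39} - \frac{15}{50} = 0 \left(- \frac{1}{39}\right) - \frac{3}{10} = 0 - \frac{3}{10} = - \frac{3}{10} \approx -0.3$)
$n{\left(-1,3 - T \right)} - 71 U = \left(-1 + \left(3 - 81\right)\right) - - \frac{213}{10} = \left(-1 + \left(3 - 81\right)\right) + \frac{213}{10} = \left(-1 - 78\right) + \frac{213}{10} = -79 + \frac{213}{10} = - \frac{577}{10}$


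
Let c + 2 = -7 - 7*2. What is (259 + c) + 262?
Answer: 498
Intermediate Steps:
c = -23 (c = -2 + (-7 - 7*2) = -2 + (-7 - 14) = -2 - 21 = -23)
(259 + c) + 262 = (259 - 23) + 262 = 236 + 262 = 498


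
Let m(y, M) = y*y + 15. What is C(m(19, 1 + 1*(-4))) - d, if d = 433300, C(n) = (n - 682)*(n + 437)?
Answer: -682078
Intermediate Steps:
m(y, M) = 15 + y² (m(y, M) = y² + 15 = 15 + y²)
C(n) = (-682 + n)*(437 + n)
C(m(19, 1 + 1*(-4))) - d = (-298034 + (15 + 19²)² - 245*(15 + 19²)) - 1*433300 = (-298034 + (15 + 361)² - 245*(15 + 361)) - 433300 = (-298034 + 376² - 245*376) - 433300 = (-298034 + 141376 - 92120) - 433300 = -248778 - 433300 = -682078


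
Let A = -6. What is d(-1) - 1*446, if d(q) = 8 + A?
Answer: -444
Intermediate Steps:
d(q) = 2 (d(q) = 8 - 6 = 2)
d(-1) - 1*446 = 2 - 1*446 = 2 - 446 = -444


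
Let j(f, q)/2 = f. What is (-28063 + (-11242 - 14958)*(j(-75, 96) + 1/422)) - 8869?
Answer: 821424248/211 ≈ 3.8930e+6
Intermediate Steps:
j(f, q) = 2*f
(-28063 + (-11242 - 14958)*(j(-75, 96) + 1/422)) - 8869 = (-28063 + (-11242 - 14958)*(2*(-75) + 1/422)) - 8869 = (-28063 - 26200*(-150 + 1/422)) - 8869 = (-28063 - 26200*(-63299/422)) - 8869 = (-28063 + 829216900/211) - 8869 = 823295607/211 - 8869 = 821424248/211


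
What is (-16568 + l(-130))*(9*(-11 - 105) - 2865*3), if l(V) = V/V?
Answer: 159689313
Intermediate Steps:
l(V) = 1
(-16568 + l(-130))*(9*(-11 - 105) - 2865*3) = (-16568 + 1)*(9*(-11 - 105) - 2865*3) = -16567*(9*(-116) - 8595) = -16567*(-1044 - 8595) = -16567*(-9639) = 159689313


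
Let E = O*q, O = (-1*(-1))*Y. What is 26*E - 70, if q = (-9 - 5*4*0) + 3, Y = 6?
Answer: -1006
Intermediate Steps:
q = -6 (q = (-9 - 20*0) + 3 = (-9 + 0) + 3 = -9 + 3 = -6)
O = 6 (O = -1*(-1)*6 = 1*6 = 6)
E = -36 (E = 6*(-6) = -36)
26*E - 70 = 26*(-36) - 70 = -936 - 70 = -1006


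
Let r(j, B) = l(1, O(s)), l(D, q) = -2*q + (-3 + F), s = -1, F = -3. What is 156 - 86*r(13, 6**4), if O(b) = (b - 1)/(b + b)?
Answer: 844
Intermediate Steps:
O(b) = (-1 + b)/(2*b) (O(b) = (-1 + b)/((2*b)) = (-1 + b)*(1/(2*b)) = (-1 + b)/(2*b))
l(D, q) = -6 - 2*q (l(D, q) = -2*q + (-3 - 3) = -2*q - 6 = -6 - 2*q)
r(j, B) = -8 (r(j, B) = -6 - (-1 - 1)/(-1) = -6 - (-1)*(-2) = -6 - 2*1 = -6 - 2 = -8)
156 - 86*r(13, 6**4) = 156 - 86*(-8) = 156 + 688 = 844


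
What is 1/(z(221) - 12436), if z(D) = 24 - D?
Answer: -1/12633 ≈ -7.9158e-5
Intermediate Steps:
1/(z(221) - 12436) = 1/((24 - 1*221) - 12436) = 1/((24 - 221) - 12436) = 1/(-197 - 12436) = 1/(-12633) = -1/12633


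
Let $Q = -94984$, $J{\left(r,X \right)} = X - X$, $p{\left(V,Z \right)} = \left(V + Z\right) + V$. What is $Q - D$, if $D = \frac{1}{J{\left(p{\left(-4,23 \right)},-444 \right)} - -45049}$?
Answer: $- \frac{4278934217}{45049} \approx -94984.0$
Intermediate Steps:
$p{\left(V,Z \right)} = Z + 2 V$
$J{\left(r,X \right)} = 0$
$D = \frac{1}{45049}$ ($D = \frac{1}{0 - -45049} = \frac{1}{0 + \left(-149146 + 194195\right)} = \frac{1}{0 + 45049} = \frac{1}{45049} \approx 2.2198 \cdot 10^{-5}$)
$Q - D = -94984 - \frac{1}{45049} = - \frac{4278934217}{45049}$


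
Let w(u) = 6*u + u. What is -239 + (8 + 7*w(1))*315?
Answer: 17716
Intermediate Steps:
w(u) = 7*u
-239 + (8 + 7*w(1))*315 = -239 + (8 + 7*(7*1))*315 = -239 + (8 + 7*7)*315 = -239 + (8 + 49)*315 = -239 + 57*315 = -239 + 17955 = 17716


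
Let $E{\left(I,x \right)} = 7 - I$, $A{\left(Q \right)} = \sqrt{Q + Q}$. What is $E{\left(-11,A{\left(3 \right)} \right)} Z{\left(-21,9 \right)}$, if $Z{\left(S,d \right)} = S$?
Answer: $-378$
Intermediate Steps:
$A{\left(Q \right)} = \sqrt{2} \sqrt{Q}$ ($A{\left(Q \right)} = \sqrt{2 Q} = \sqrt{2} \sqrt{Q}$)
$E{\left(-11,A{\left(3 \right)} \right)} Z{\left(-21,9 \right)} = \left(7 - -11\right) \left(-21\right) = \left(7 + 11\right) \left(-21\right) = 18 \left(-21\right) = -378$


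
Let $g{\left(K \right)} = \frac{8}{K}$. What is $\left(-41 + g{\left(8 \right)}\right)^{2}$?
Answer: $1600$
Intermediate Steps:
$\left(-41 + g{\left(8 \right)}\right)^{2} = \left(-41 + \frac{8}{8}\right)^{2} = \left(-41 + 8 \cdot \frac{1}{8}\right)^{2} = \left(-41 + 1\right)^{2} = \left(-40\right)^{2} = 1600$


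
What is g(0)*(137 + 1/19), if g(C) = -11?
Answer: -28644/19 ≈ -1507.6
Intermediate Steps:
g(0)*(137 + 1/19) = -11*(137 + 1/19) = -11*2604/19 = -28644/19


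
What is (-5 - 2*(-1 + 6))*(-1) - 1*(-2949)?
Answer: 2964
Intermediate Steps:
(-5 - 2*(-1 + 6))*(-1) - 1*(-2949) = (-5 - 2*5)*(-1) + 2949 = (-5 - 10)*(-1) + 2949 = -15*(-1) + 2949 = 15 + 2949 = 2964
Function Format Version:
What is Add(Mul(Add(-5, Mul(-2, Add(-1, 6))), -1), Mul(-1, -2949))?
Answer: 2964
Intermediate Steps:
Add(Mul(Add(-5, Mul(-2, Add(-1, 6))), -1), Mul(-1, -2949)) = Add(Mul(Add(-5, Mul(-2, 5)), -1), 2949) = Add(Mul(Add(-5, -10), -1), 2949) = Add(Mul(-15, -1), 2949) = Add(15, 2949) = 2964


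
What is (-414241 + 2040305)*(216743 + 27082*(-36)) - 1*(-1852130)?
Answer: -1232894507246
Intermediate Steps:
(-414241 + 2040305)*(216743 + 27082*(-36)) - 1*(-1852130) = 1626064*(216743 - 974952) + 1852130 = 1626064*(-758209) + 1852130 = -1232896359376 + 1852130 = -1232894507246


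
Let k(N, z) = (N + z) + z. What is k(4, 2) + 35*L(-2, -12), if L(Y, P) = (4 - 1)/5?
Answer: 29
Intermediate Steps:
L(Y, P) = ⅗ (L(Y, P) = 3*(⅕) = ⅗)
k(N, z) = N + 2*z
k(4, 2) + 35*L(-2, -12) = (4 + 2*2) + 35*(⅗) = (4 + 4) + 21 = 8 + 21 = 29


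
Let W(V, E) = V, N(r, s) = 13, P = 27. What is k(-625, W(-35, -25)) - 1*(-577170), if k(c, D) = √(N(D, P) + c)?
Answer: 577170 + 6*I*√17 ≈ 5.7717e+5 + 24.739*I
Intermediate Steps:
k(c, D) = √(13 + c)
k(-625, W(-35, -25)) - 1*(-577170) = √(13 - 625) - 1*(-577170) = √(-612) + 577170 = 6*I*√17 + 577170 = 577170 + 6*I*√17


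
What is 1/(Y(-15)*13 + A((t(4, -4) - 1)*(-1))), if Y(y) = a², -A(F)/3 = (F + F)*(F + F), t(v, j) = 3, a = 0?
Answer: -1/48 ≈ -0.020833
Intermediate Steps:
A(F) = -12*F² (A(F) = -3*(F + F)*(F + F) = -3*2*F*2*F = -12*F²)
Y(y) = 0 (Y(y) = 0² = 0)
1/(Y(-15)*13 + A((t(4, -4) - 1)*(-1))) = 1/(0*13 - 12*(3 - 1)²) = 1/(0 - 12*(2*(-1))²) = 1/(0 - 12*(-2)²) = 1/(0 - 12*4) = 1/(0 - 48) = 1/(-48) = -1/48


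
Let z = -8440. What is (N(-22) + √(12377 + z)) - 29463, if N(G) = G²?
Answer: -28979 + √3937 ≈ -28916.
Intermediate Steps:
(N(-22) + √(12377 + z)) - 29463 = ((-22)² + √(12377 - 8440)) - 29463 = (484 + √3937) - 29463 = -28979 + √3937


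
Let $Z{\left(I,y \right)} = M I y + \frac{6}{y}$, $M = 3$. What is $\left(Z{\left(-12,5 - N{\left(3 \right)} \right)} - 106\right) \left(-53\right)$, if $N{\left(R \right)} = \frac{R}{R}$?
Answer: $\frac{26341}{2} \approx 13171.0$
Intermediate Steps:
$N{\left(R \right)} = 1$
$Z{\left(I,y \right)} = \frac{6}{y} + 3 I y$ ($Z{\left(I,y \right)} = 3 I y + \frac{6}{y} = \frac{6}{y} + 3 I y$)
$\left(Z{\left(-12,5 - N{\left(3 \right)} \right)} - 106\right) \left(-53\right) = \left(\left(\frac{6}{5 - 1} + 3 \left(-12\right) \left(5 - 1\right)\right) - 106\right) \left(-53\right) = \left(\left(\frac{6}{4} + 3 \left(-12\right) 4\right) - 106\right) \left(-53\right) = \left(\left(6 \cdot \frac{1}{4} - 144\right) - 106\right) \left(-53\right) = \left(\left(\frac{3}{2} - 144\right) - 106\right) \left(-53\right) = \left(- \frac{285}{2} - 106\right) \left(-53\right) = \left(- \frac{497}{2}\right) \left(-53\right) = \frac{26341}{2}$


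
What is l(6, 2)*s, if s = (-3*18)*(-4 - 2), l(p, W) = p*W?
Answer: 3888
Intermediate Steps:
l(p, W) = W*p
s = 324 (s = -54*(-6) = 324)
l(6, 2)*s = (2*6)*324 = 12*324 = 3888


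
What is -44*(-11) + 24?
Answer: 508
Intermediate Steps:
-44*(-11) + 24 = 484 + 24 = 508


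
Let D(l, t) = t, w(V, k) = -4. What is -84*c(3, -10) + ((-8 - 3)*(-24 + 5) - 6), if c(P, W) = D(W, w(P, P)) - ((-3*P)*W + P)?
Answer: 8351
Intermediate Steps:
c(P, W) = -4 - P + 3*P*W (c(P, W) = -4 - ((-3*P)*W + P) = -4 - (-3*P*W + P) = -4 - (P - 3*P*W) = -4 + (-P + 3*P*W) = -4 - P + 3*P*W)
-84*c(3, -10) + ((-8 - 3)*(-24 + 5) - 6) = -84*(-4 - 1*3 + 3*3*(-10)) + ((-8 - 3)*(-24 + 5) - 6) = -84*(-4 - 3 - 90) + (-11*(-19) - 6) = -84*(-97) + (209 - 6) = 8148 + 203 = 8351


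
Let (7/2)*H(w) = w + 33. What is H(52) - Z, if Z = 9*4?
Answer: -82/7 ≈ -11.714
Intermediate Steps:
H(w) = 66/7 + 2*w/7 (H(w) = 2*(w + 33)/7 = 2*(33 + w)/7 = 66/7 + 2*w/7)
Z = 36
H(52) - Z = (66/7 + (2/7)*52) - 1*36 = (66/7 + 104/7) - 36 = 170/7 - 36 = -82/7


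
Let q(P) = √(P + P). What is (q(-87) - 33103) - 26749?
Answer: -59852 + I*√174 ≈ -59852.0 + 13.191*I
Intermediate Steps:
q(P) = √2*√P (q(P) = √(2*P) = √2*√P)
(q(-87) - 33103) - 26749 = (√2*√(-87) - 33103) - 26749 = (√2*(I*√87) - 33103) - 26749 = (I*√174 - 33103) - 26749 = (-33103 + I*√174) - 26749 = -59852 + I*√174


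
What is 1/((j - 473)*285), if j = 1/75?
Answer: -5/674006 ≈ -7.4183e-6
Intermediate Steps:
j = 1/75 ≈ 0.013333
1/((j - 473)*285) = 1/((1/75 - 473)*285) = 1/(-35474/75*285) = 1/(-674006/5) = -5/674006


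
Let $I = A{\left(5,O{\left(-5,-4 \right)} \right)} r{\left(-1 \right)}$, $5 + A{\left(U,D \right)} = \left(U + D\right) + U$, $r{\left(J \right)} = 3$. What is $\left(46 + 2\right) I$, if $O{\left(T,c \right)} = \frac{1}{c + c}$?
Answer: $702$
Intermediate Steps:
$O{\left(T,c \right)} = \frac{1}{2 c}$
$A{\left(U,D \right)} = -5 + D + 2 U$ ($A{\left(U,D \right)} = -5 + \left(\left(U + D\right) + U\right) = -5 + \left(\left(D + U\right) + U\right) = -5 + \left(D + 2 U\right) = -5 + D + 2 U$)
$I = \frac{117}{8}$ ($I = \left(-5 + \frac{1}{2 \left(-4\right)} + 2 \cdot 5\right) 3 = \left(-5 + \frac{1}{2} \left(- \frac{1}{4}\right) + 10\right) 3 = \left(-5 - \frac{1}{8} + 10\right) 3 = \frac{39}{8} \cdot 3 = \frac{117}{8} \approx 14.625$)
$\left(46 + 2\right) I = \left(46 + 2\right) \frac{117}{8} = 48 \cdot \frac{117}{8} = 702$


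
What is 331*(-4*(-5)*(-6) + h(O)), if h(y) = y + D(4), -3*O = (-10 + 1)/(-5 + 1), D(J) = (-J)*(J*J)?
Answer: -244609/4 ≈ -61152.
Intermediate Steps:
D(J) = -J³ (D(J) = (-J)*J² = -J³)
O = -¾ (O = -(-10 + 1)/(3*(-5 + 1)) = -(-3)/(-4) = -(-3)*(-1)/4 = -⅓*9/4 = -¾ ≈ -0.75000)
h(y) = -64 + y (h(y) = y - 1*4³ = y - 1*64 = y - 64 = -64 + y)
331*(-4*(-5)*(-6) + h(O)) = 331*(-4*(-5)*(-6) + (-64 - ¾)) = 331*(20*(-6) - 259/4) = 331*(-120 - 259/4) = 331*(-739/4) = -244609/4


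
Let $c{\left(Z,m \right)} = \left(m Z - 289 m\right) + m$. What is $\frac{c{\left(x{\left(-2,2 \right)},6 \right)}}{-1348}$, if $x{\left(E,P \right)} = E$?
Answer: $\frac{435}{337} \approx 1.2908$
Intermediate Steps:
$c{\left(Z,m \right)} = - 288 m + Z m$ ($c{\left(Z,m \right)} = \left(Z m - 289 m\right) + m = \left(- 289 m + Z m\right) + m = - 288 m + Z m$)
$\frac{c{\left(x{\left(-2,2 \right)},6 \right)}}{-1348} = \frac{6 \left(-288 - 2\right)}{-1348} = 6 \left(-290\right) \left(- \frac{1}{1348}\right) = \left(-1740\right) \left(- \frac{1}{1348}\right) = \frac{435}{337}$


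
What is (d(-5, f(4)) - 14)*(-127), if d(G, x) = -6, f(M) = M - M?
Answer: 2540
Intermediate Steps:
f(M) = 0
(d(-5, f(4)) - 14)*(-127) = (-6 - 14)*(-127) = -20*(-127) = 2540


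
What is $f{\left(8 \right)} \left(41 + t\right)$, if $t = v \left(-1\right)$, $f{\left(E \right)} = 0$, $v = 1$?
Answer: $0$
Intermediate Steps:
$t = -1$ ($t = 1 \left(-1\right) = -1$)
$f{\left(8 \right)} \left(41 + t\right) = 0 \left(41 - 1\right) = 0 \cdot 40 = 0$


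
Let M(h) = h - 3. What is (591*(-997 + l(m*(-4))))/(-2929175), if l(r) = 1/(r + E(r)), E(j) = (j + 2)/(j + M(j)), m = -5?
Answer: 149656369/744010450 ≈ 0.20115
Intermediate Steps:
M(h) = -3 + h
E(j) = (2 + j)/(-3 + 2*j) (E(j) = (j + 2)/(j + (-3 + j)) = (2 + j)/(-3 + 2*j))
l(r) = 1/(r + (2 + r)/(-3 + 2*r))
(591*(-997 + l(m*(-4))))/(-2929175) = (591*(-997 + (-3 + 2*(-5*(-4)))/(2 - 5*(-4) + (-5*(-4))*(-3 + 2*(-5*(-4))))))/(-2929175) = (591*(-997 + (-3 + 2*20)/(2 + 20 + 20*(-3 + 2*20))))*(-1/2929175) = (591*(-997 + (-3 + 40)/(2 + 20 + 20*(-3 + 40))))*(-1/2929175) = (591*(-997 + 37/(2 + 20 + 20*37)))*(-1/2929175) = (591*(-997 + 37/(2 + 20 + 740)))*(-1/2929175) = (591*(-997 + 37/762))*(-1/2929175) = (591*(-759677/762))*(-1/2929175) = -149656369/254*(-1/2929175) = 149656369/744010450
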